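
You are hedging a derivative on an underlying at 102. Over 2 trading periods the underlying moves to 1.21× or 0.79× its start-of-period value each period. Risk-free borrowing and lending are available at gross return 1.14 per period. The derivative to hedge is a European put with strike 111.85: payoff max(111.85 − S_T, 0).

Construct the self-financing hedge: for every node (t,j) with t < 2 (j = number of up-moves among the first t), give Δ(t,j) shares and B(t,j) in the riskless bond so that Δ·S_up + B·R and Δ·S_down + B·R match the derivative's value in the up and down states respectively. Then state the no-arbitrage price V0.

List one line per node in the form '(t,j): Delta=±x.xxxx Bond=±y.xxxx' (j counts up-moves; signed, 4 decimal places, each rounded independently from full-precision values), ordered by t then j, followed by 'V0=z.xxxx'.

Risk-neutral probability p* = (R−d)/(u−d) = (1.14−0.79)/(1.21−0.79) = 0.8333.
Terminal payoffs: V(2,0)=48.1918, V(2,1)=14.3482, V(2,2)=0.0000
  t=1,j=0: stock 80.5800 → up 97.5018 (V=14.3482), down 63.6582 (V=48.1918). Price 17.5340; hedge Δ=-1.0000, bond B=98.1140.
  t=1,j=1: stock 123.4200 → up 149.3382 (V=0.0000), down 97.5018 (V=14.3482). Price 2.0977; hedge Δ=-0.2768, bond B=36.2601.
  t=0,j=0: stock 102.0000 → up 123.4200 (V=2.0977), down 80.5800 (V=17.5340). Price 4.0969; hedge Δ=-0.3603, bond B=40.8501.
Check: Δ(0,0)·S0 + B(0,0) = 4.0969 = V0.

(0,0): Delta=-0.3603 Bond=40.8501
(1,0): Delta=-1.0000 Bond=98.1140
(1,1): Delta=-0.2768 Bond=36.2601
V0=4.0969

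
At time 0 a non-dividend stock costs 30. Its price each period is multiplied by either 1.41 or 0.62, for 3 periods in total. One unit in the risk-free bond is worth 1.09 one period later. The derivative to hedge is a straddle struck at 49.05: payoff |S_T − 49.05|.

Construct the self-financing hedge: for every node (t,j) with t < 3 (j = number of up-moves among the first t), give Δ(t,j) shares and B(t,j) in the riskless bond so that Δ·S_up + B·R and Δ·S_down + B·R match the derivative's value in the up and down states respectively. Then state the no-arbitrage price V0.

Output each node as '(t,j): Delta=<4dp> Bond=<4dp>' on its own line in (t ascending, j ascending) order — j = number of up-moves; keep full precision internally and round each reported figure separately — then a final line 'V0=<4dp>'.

(0,0): Delta=-0.1189 Bond=22.8406
(1,0): Delta=-1.0000 Bond=41.2844
(1,1): Delta=0.1449 Bond=13.7384
(2,0): Delta=-1.0000 Bond=45.0000
(2,1): Delta=-1.0000 Bond=45.0000
(2,2): Delta=0.4876 Bond=-5.4678
V0=19.2731

The replicating-portfolio and risk-neutral prices coincide; use p* = (1.09−0.62)/(1.41−0.62) = 0.5949 for the latter.
Terminal payoffs: V(3,0)=41.9002, V(3,1)=32.7899, V(3,2)=12.0713, V(3,3)=35.0466
Node (2,0) S=11.5320: V=(p*·32.7899+(1−p*)·41.9002)/1.09=33.4680; Δ=(32.7899−41.9002)/(16.2601−7.1498)=-1.0000; B=V−Δ·S=45.0000
Node (2,1) S=26.2260: V=(p*·12.0713+(1−p*)·32.7899)/1.09=18.7740; Δ=(12.0713−32.7899)/(36.9787−16.2601)=-1.0000; B=V−Δ·S=45.0000
Node (2,2) S=59.6430: V=(p*·35.0466+(1−p*)·12.0713)/1.09=23.6148; Δ=(35.0466−12.0713)/(84.0966−36.9787)=0.4876; B=V−Δ·S=-5.4678
Node (1,0) S=18.6000: V=(p*·18.7740+(1−p*)·33.4680)/1.09=22.6844; Δ=(18.7740−33.4680)/(26.2260−11.5320)=-1.0000; B=V−Δ·S=41.2844
Node (1,1) S=42.3000: V=(p*·23.6148+(1−p*)·18.7740)/1.09=19.8661; Δ=(23.6148−18.7740)/(59.6430−26.2260)=0.1449; B=V−Δ·S=13.7384
Node (0,0) S=30.0000: V=(p*·19.8661+(1−p*)·22.6844)/1.09=19.2731; Δ=(19.8661−22.6844)/(42.3000−18.6000)=-0.1189; B=V−Δ·S=22.8406
Check: Δ(0,0)·S0 + B(0,0) = 19.2731 = V0.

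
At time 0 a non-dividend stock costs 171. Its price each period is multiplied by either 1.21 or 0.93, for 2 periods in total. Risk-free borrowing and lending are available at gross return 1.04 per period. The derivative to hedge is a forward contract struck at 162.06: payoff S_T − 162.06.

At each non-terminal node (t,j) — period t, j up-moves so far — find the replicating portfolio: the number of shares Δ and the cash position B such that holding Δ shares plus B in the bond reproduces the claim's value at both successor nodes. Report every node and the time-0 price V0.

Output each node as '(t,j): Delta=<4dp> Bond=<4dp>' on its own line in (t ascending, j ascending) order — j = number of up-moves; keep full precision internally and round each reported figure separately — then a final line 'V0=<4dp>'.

No-arbitrage ⇒ martingale measure with p* = (R−d)/(u−d) = 0.3929.
Terminal payoffs: V(2,0)=-14.1621, V(2,1)=30.3663, V(2,2)=88.3011
Node (1,0) S=159.0300: V=(p*·30.3663+(1−p*)·-14.1621)/1.04=3.2031; Δ=(30.3663−-14.1621)/(192.4263−147.8979)=1.0000; B=V−Δ·S=-155.8269
Node (1,1) S=206.9100: V=(p*·88.3011+(1−p*)·30.3663)/1.04=51.0831; Δ=(88.3011−30.3663)/(250.3611−192.4263)=1.0000; B=V−Δ·S=-155.8269
Node (0,0) S=171.0000: V=(p*·51.0831+(1−p*)·3.2031)/1.04=21.1664; Δ=(51.0831−3.2031)/(206.9100−159.0300)=1.0000; B=V−Δ·S=-149.8336
The time-0 hedge costs 21.1664, which is the no-arbitrage price.

(0,0): Delta=1.0000 Bond=-149.8336
(1,0): Delta=1.0000 Bond=-155.8269
(1,1): Delta=1.0000 Bond=-155.8269
V0=21.1664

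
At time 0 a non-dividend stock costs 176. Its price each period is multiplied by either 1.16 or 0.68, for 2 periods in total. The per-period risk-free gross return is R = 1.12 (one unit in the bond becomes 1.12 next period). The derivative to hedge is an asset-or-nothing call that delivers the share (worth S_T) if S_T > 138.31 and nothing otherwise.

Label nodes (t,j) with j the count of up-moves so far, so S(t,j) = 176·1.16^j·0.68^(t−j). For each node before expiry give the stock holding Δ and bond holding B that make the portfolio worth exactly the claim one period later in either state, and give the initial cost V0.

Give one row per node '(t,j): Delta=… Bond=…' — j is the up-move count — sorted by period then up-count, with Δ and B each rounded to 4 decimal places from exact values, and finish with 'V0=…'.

(0,0): Delta=1.0717 Bond=-13.0656
(1,0): Delta=2.4167 Bond=-175.6019
(1,1): Delta=1.0000 Bond=0.0000
V0=175.5495

The replicating-portfolio and risk-neutral prices coincide; use p* = (1.12−0.68)/(1.16−0.68) = 0.9167 for the latter.
Terminal values V(2,·): V(2,0)=0.0000, V(2,1)=138.8288, V(2,2)=236.8256
Node (1,0) S=119.6800: V=(p*·138.8288+(1−p*)·0.0000)/1.12=113.6248; Δ=(138.8288−0.0000)/(138.8288−81.3824)=2.4167; B=V−Δ·S=-175.6019
Node (1,1) S=204.1600: V=(p*·236.8256+(1−p*)·138.8288)/1.12=204.1600; Δ=(236.8256−138.8288)/(236.8256−138.8288)=1.0000; B=V−Δ·S=0.0000
Node (0,0) S=176.0000: V=(p*·204.1600+(1−p*)·113.6248)/1.12=175.5495; Δ=(204.1600−113.6248)/(204.1600−119.6800)=1.0717; B=V−Δ·S=-13.0656
Each (Δ,B) replicates both successor values, so the strategy is self-financing and V0 is arbitrage-free.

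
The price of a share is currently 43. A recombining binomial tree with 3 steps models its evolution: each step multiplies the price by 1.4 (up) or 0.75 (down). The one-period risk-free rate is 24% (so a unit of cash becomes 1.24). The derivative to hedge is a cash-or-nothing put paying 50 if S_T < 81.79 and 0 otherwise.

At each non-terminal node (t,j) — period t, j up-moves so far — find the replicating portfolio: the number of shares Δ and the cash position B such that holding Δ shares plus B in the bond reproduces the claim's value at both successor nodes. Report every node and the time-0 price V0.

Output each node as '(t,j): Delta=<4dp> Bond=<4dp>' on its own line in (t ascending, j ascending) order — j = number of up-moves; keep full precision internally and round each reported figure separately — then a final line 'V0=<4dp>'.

(0,0): Delta=-0.6612 Bond=43.4200
(1,0): Delta=0.0000 Bond=32.5182
(1,1): Delta=-0.7768 Bond=60.8033
(2,0): Delta=0.0000 Bond=40.3226
(2,1): Delta=0.0000 Bond=40.3226
(2,2): Delta=-0.9127 Bond=86.8486
V0=14.9899

No-arbitrage ⇒ martingale measure with p* = (R−d)/(u−d) = 0.7538.
Payoff layer (t=3): V(3,0)=50.0000, V(3,1)=50.0000, V(3,2)=50.0000, V(3,3)=0.0000
Node (2,0) S=24.1875: V=(p*·50.0000+(1−p*)·50.0000)/1.24=40.3226; Δ=(50.0000−50.0000)/(33.8625−18.1406)=0.0000; B=V−Δ·S=40.3226
Node (2,1) S=45.1500: V=(p*·50.0000+(1−p*)·50.0000)/1.24=40.3226; Δ=(50.0000−50.0000)/(63.2100−33.8625)=0.0000; B=V−Δ·S=40.3226
Node (2,2) S=84.2800: V=(p*·0.0000+(1−p*)·50.0000)/1.24=9.9256; Δ=(0.0000−50.0000)/(117.9920−63.2100)=-0.9127; B=V−Δ·S=86.8486
Node (1,0) S=32.2500: V=(p*·40.3226+(1−p*)·40.3226)/1.24=32.5182; Δ=(40.3226−40.3226)/(45.1500−24.1875)=0.0000; B=V−Δ·S=32.5182
Node (1,1) S=60.2000: V=(p*·9.9256+(1−p*)·40.3226)/1.24=14.0386; Δ=(9.9256−40.3226)/(84.2800−45.1500)=-0.7768; B=V−Δ·S=60.8033
Node (0,0) S=43.0000: V=(p*·14.0386+(1−p*)·32.5182)/1.24=14.9899; Δ=(14.0386−32.5182)/(60.2000−32.2500)=-0.6612; B=V−Δ·S=43.4200
Self-financing check: at every node Δ·S+B equals the discounted successor values.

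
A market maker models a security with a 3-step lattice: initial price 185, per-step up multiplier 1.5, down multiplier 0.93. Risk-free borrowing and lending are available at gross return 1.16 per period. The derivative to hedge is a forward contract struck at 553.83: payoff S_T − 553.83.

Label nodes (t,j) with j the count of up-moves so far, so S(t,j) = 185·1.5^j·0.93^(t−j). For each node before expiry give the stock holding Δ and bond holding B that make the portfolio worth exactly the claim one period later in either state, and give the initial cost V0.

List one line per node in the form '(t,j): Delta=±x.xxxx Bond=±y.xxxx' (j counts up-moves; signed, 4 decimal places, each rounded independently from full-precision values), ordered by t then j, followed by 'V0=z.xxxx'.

(0,0): Delta=1.0000 Bond=-354.8154
(1,0): Delta=1.0000 Bond=-411.5859
(1,1): Delta=1.0000 Bond=-411.5859
(2,0): Delta=1.0000 Bond=-477.4397
(2,1): Delta=1.0000 Bond=-477.4397
(2,2): Delta=1.0000 Bond=-477.4397
V0=-169.8154

The replicating-portfolio and risk-neutral prices coincide; use p* = (1.16−0.93)/(1.5−0.93) = 0.4035 for the latter.
Payoff layer (t=3): V(3,0)=-405.0240, V(3,1)=-313.8202, V(3,2)=-166.7175, V(3,3)=70.5450
  t=2,j=0: stock 160.0065 → up 240.0098 (V=-313.8202), down 148.8060 (V=-405.0240). Price -317.4332; hedge Δ=1.0000, bond B=-477.4397.
  t=2,j=1: stock 258.0750 → up 387.1125 (V=-166.7175), down 240.0097 (V=-313.8202). Price -219.3647; hedge Δ=1.0000, bond B=-477.4397.
  t=2,j=2: stock 416.2500 → up 624.3750 (V=70.5450), down 387.1125 (V=-166.7175). Price -61.1897; hedge Δ=1.0000, bond B=-477.4397.
  t=1,j=0: stock 172.0500 → up 258.0750 (V=-219.3647), down 160.0065 (V=-317.4332). Price -239.5359; hedge Δ=1.0000, bond B=-411.5859.
  t=1,j=1: stock 277.5000 → up 416.2500 (V=-61.1897), down 258.0750 (V=-219.3647). Price -134.0859; hedge Δ=1.0000, bond B=-411.5859.
  t=0,j=0: stock 185.0000 → up 277.5000 (V=-134.0859), down 172.0500 (V=-239.5359). Price -169.8154; hedge Δ=1.0000, bond B=-354.8154.
Self-financing check: at every node Δ·S+B equals the discounted successor values.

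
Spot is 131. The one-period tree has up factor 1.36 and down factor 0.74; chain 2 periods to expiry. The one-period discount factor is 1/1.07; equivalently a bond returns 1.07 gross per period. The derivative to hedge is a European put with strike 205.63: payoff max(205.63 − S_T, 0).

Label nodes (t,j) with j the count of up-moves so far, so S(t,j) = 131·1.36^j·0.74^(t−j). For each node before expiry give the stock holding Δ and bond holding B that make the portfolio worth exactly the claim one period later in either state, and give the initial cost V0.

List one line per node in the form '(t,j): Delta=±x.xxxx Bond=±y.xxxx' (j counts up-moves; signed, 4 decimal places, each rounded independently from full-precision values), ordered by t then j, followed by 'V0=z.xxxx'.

Under the risk-neutral measure, an up-move has probability p* = (R−d)/(u−d) = 0.5323 and values discount at R = 1.07.
Terminal payoffs: V(2,0)=133.8944, V(2,1)=73.7916, V(2,2)=0.0000
  t=1,j=0: stock 96.9400 → up 131.8384 (V=73.7916), down 71.7356 (V=133.8944). Price 95.2376; hedge Δ=-1.0000, bond B=192.1776.
  t=1,j=1: stock 178.1600 → up 242.2976 (V=0.0000), down 131.8384 (V=73.7916). Price 32.2574; hedge Δ=-0.6680, bond B=151.2761.
  t=0,j=0: stock 131.0000 → up 178.1600 (V=32.2574), down 96.9400 (V=95.2376). Price 57.6784; hedge Δ=-0.7754, bond B=159.2593.
The time-0 hedge costs 57.6784, which is the no-arbitrage price.

(0,0): Delta=-0.7754 Bond=159.2593
(1,0): Delta=-1.0000 Bond=192.1776
(1,1): Delta=-0.6680 Bond=151.2761
V0=57.6784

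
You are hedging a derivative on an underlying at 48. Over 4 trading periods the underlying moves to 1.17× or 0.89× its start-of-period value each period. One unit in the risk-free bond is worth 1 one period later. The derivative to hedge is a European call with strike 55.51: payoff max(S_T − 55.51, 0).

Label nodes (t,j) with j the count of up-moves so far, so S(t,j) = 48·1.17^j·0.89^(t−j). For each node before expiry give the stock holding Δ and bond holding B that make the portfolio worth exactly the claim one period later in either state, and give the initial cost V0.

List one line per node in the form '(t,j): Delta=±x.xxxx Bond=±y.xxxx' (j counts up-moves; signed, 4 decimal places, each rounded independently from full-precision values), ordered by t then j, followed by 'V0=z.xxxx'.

(0,0): Delta=0.3672 Bond=-14.9021
(1,0): Delta=0.1666 Bond=-6.3337
(1,1): Delta=0.6029 Bond=-28.1441
(2,0): Delta=0.0000 Bond=0.0000
(2,1): Delta=0.3624 Bond=-16.1222
(2,2): Delta=0.8857 Bond=-46.7236
(3,0): Delta=0.0000 Bond=0.0000
(3,1): Delta=0.0000 Bond=0.0000
(3,2): Delta=0.7885 Bond=-41.0382
(3,3): Delta=1.0000 Bond=-55.5100
V0=2.7214

The replicating-portfolio and risk-neutral prices coincide; use p* = (1−0.89)/(1.17−0.89) = 0.3929 for the latter.
Terminal payoffs: V(4,0)=0.0000, V(4,1)=0.0000, V(4,2)=0.0000, V(4,3)=12.9109, V(4,4)=34.4366
(3,0): S=33.8385. Δ = (V_up−V_dn)/(S_up−S_dn) = (0.0000−0.0000)/(39.5911−30.1163) = 0.0000. V = [p*·0.0000 + (1−p*)·0.0000]/1 = 0.0000. B = V − Δ·S = 0.0000.
(3,1): S=44.4843. Δ = (V_up−V_dn)/(S_up−S_dn) = (0.0000−0.0000)/(52.0467−39.5911) = 0.0000. V = [p*·0.0000 + (1−p*)·0.0000]/1 = 0.0000. B = V − Δ·S = 0.0000.
(3,2): S=58.4794. Δ = (V_up−V_dn)/(S_up−S_dn) = (12.9109−0.0000)/(68.4209−52.0467) = 0.7885. V = [p*·12.9109 + (1−p*)·0.0000]/1 = 5.0721. B = V − Δ·S = -41.0382.
(3,3): S=76.8774. Δ = (V_up−V_dn)/(S_up−S_dn) = (34.4366−12.9109)/(89.9466−68.4209) = 1.0000. V = [p*·34.4366 + (1−p*)·12.9109]/1 = 21.3674. B = V − Δ·S = -55.5100.
(2,0): S=38.0208. Δ = (V_up−V_dn)/(S_up−S_dn) = (0.0000−0.0000)/(44.4843−33.8385) = 0.0000. V = [p*·0.0000 + (1−p*)·0.0000]/1 = 0.0000. B = V − Δ·S = 0.0000.
(2,1): S=49.9824. Δ = (V_up−V_dn)/(S_up−S_dn) = (5.0721−0.0000)/(58.4794−44.4843) = 0.3624. V = [p*·5.0721 + (1−p*)·0.0000]/1 = 1.9926. B = V − Δ·S = -16.1222.
(2,2): S=65.7072. Δ = (V_up−V_dn)/(S_up−S_dn) = (21.3674−5.0721)/(76.8774−58.4794) = 0.8857. V = [p*·21.3674 + (1−p*)·5.0721]/1 = 11.4739. B = V − Δ·S = -46.7236.
(1,0): S=42.7200. Δ = (V_up−V_dn)/(S_up−S_dn) = (1.9926−0.0000)/(49.9824−38.0208) = 0.1666. V = [p*·1.9926 + (1−p*)·0.0000]/1 = 0.7828. B = V − Δ·S = -6.3337.
(1,1): S=56.1600. Δ = (V_up−V_dn)/(S_up−S_dn) = (11.4739−1.9926)/(65.7072−49.9824) = 0.6029. V = [p*·11.4739 + (1−p*)·1.9926]/1 = 5.7174. B = V − Δ·S = -28.1441.
(0,0): S=48.0000. Δ = (V_up−V_dn)/(S_up−S_dn) = (5.7174−0.7828)/(56.1600−42.7200) = 0.3672. V = [p*·5.7174 + (1−p*)·0.7828]/1 = 2.7214. B = V − Δ·S = -14.9021.
The time-0 hedge costs 2.7214, which is the no-arbitrage price.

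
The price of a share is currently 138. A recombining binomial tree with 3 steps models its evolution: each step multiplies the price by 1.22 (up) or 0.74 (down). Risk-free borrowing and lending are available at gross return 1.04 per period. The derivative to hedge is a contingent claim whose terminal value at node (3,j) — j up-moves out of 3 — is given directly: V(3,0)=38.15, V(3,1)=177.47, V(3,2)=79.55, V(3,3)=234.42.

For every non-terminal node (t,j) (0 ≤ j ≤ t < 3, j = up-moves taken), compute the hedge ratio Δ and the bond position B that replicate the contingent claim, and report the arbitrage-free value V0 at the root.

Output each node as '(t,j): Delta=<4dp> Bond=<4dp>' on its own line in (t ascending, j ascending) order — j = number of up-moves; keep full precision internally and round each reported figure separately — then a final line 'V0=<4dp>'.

(0,0): Delta=0.4772 Bond=59.4931
(1,0): Delta=-0.1757 Bond=128.5416
(1,1): Delta=0.7148 Bond=21.8716
(2,0): Delta=3.8409 Bond=-169.8413
(2,1): Delta=-1.6374 Bond=315.7981
(2,2): Delta=1.5708 Bond=-153.0845
V0=125.3446

Under the risk-neutral measure, an up-move has probability p* = (R−d)/(u−d) = 0.6250 and values discount at R = 1.04.
Terminal payoffs: V(3,0)=38.1500, V(3,1)=177.4700, V(3,2)=79.5500, V(3,3)=234.4200
(2,0): S=75.5688. Δ = (V_up−V_dn)/(S_up−S_dn) = (177.4700−38.1500)/(92.1939−55.9209) = 3.8409. V = [p*·177.4700 + (1−p*)·38.1500]/1.04 = 120.4087. B = V − Δ·S = -169.8413.
(2,1): S=124.5864. Δ = (V_up−V_dn)/(S_up−S_dn) = (79.5500−177.4700)/(151.9954−92.1939) = -1.6374. V = [p*·79.5500 + (1−p*)·177.4700]/1.04 = 111.7981. B = V − Δ·S = 315.7981.
(2,2): S=205.3992. Δ = (V_up−V_dn)/(S_up−S_dn) = (234.4200−79.5500)/(250.5870−151.9954) = 1.5708. V = [p*·234.4200 + (1−p*)·79.5500]/1.04 = 169.5613. B = V − Δ·S = -153.0845.
(1,0): S=102.1200. Δ = (V_up−V_dn)/(S_up−S_dn) = (111.7981−120.4087)/(124.5864−75.5688) = -0.1757. V = [p*·111.7981 + (1−p*)·120.4087]/1.04 = 110.6029. B = V − Δ·S = 128.5416.
(1,1): S=168.3600. Δ = (V_up−V_dn)/(S_up−S_dn) = (169.5613−111.7981)/(205.3992−124.5864) = 0.7148. V = [p*·169.5613 + (1−p*)·111.7981]/1.04 = 142.2116. B = V − Δ·S = 21.8716.
(0,0): S=138.0000. Δ = (V_up−V_dn)/(S_up−S_dn) = (142.2116−110.6029)/(168.3600−102.1200) = 0.4772. V = [p*·142.2116 + (1−p*)·110.6029]/1.04 = 125.3446. B = V − Δ·S = 59.4931.
Self-financing check: at every node Δ·S+B equals the discounted successor values.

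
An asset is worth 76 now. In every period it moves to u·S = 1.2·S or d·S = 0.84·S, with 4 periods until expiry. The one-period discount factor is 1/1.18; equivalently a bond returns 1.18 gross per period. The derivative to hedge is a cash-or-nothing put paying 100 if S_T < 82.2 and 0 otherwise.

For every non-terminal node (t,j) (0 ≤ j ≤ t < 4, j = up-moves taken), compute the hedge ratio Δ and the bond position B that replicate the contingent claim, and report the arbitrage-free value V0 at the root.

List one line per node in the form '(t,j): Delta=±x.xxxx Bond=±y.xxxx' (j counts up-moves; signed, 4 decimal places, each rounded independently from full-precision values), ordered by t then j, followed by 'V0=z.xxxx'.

(0,0): Delta=-0.3307 Bond=26.0194
(1,0): Delta=-2.7874 Bond=187.5360
(1,1): Delta=-0.2295 Bond=21.4774
(2,0): Delta=0.0000 Bond=71.8184
(2,1): Delta=-2.9021 Bond=230.0850
(2,2): Delta=-0.1195 Bond=13.2997
(3,0): Delta=0.0000 Bond=84.7458
(3,1): Delta=0.0000 Bond=84.7458
(3,2): Delta=-3.0216 Bond=282.4859
(3,3): Delta=0.0000 Bond=0.0000
V0=0.8859

The replicating-portfolio and risk-neutral prices coincide; use p* = (1.18−0.84)/(1.2−0.84) = 0.9444 for the latter.
Terminal values V(4,·): V(4,0)=100.0000, V(4,1)=100.0000, V(4,2)=100.0000, V(4,3)=0.0000, V(4,4)=0.0000
(3,0): S=45.0455. Δ = (V_up−V_dn)/(S_up−S_dn) = (100.0000−100.0000)/(54.0546−37.8382) = 0.0000. V = [p*·100.0000 + (1−p*)·100.0000]/1.18 = 84.7458. B = V − Δ·S = 84.7458.
(3,1): S=64.3507. Δ = (V_up−V_dn)/(S_up−S_dn) = (100.0000−100.0000)/(77.2209−54.0546) = 0.0000. V = [p*·100.0000 + (1−p*)·100.0000]/1.18 = 84.7458. B = V − Δ·S = 84.7458.
(3,2): S=91.9296. Δ = (V_up−V_dn)/(S_up−S_dn) = (0.0000−100.0000)/(110.3155−77.2209) = -3.0216. V = [p*·0.0000 + (1−p*)·100.0000]/1.18 = 4.7081. B = V − Δ·S = 282.4859.
(3,3): S=131.3280. Δ = (V_up−V_dn)/(S_up−S_dn) = (0.0000−0.0000)/(157.5936−110.3155) = 0.0000. V = [p*·0.0000 + (1−p*)·0.0000]/1.18 = 0.0000. B = V − Δ·S = 0.0000.
(2,0): S=53.6256. Δ = (V_up−V_dn)/(S_up−S_dn) = (84.7458−84.7458)/(64.3507−45.0455) = 0.0000. V = [p*·84.7458 + (1−p*)·84.7458]/1.18 = 71.8184. B = V − Δ·S = 71.8184.
(2,1): S=76.6080. Δ = (V_up−V_dn)/(S_up−S_dn) = (4.7081−84.7458)/(91.9296−64.3507) = -2.9021. V = [p*·4.7081 + (1−p*)·84.7458]/1.18 = 7.7582. B = V − Δ·S = 230.0850.
(2,2): S=109.4400. Δ = (V_up−V_dn)/(S_up−S_dn) = (0.0000−4.7081)/(131.3280−91.9296) = -0.1195. V = [p*·0.0000 + (1−p*)·4.7081]/1.18 = 0.2217. B = V − Δ·S = 13.2997.
(1,0): S=63.8400. Δ = (V_up−V_dn)/(S_up−S_dn) = (7.7582−71.8184)/(76.6080−53.6256) = -2.7874. V = [p*·7.7582 + (1−p*)·71.8184]/1.18 = 9.5907. B = V − Δ·S = 187.5360.
(1,1): S=91.2000. Δ = (V_up−V_dn)/(S_up−S_dn) = (0.2217−7.7582)/(109.4400−76.6080) = -0.2295. V = [p*·0.2217 + (1−p*)·7.7582]/1.18 = 0.5427. B = V − Δ·S = 21.4774.
(0,0): S=76.0000. Δ = (V_up−V_dn)/(S_up−S_dn) = (0.5427−9.5907)/(91.2000−63.8400) = -0.3307. V = [p*·0.5427 + (1−p*)·9.5907]/1.18 = 0.8859. B = V − Δ·S = 26.0194.
The time-0 hedge costs 0.8859, which is the no-arbitrage price.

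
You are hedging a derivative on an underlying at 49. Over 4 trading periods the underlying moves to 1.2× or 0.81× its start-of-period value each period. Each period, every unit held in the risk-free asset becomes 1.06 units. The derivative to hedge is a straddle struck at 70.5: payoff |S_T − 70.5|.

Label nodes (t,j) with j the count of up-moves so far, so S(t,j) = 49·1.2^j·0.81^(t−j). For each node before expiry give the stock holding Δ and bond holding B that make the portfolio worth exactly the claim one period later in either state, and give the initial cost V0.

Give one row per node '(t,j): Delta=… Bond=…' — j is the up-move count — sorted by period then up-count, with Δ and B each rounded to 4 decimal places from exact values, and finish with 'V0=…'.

Under the risk-neutral measure, an up-move has probability p* = (R−d)/(u−d) = 0.6410 and values discount at R = 1.06.
Payoff layer (t=4): V(4,0)=49.4071, V(4,1)=39.2513, V(4,2)=24.2056, V(4,3)=1.9157, V(4,4)=31.1064
(3,0): S=26.0406. Δ = (V_up−V_dn)/(S_up−S_dn) = (39.2513−49.4071)/(31.2487−21.0929) = -1.0000. V = [p*·39.2513 + (1−p*)·49.4071]/1.06 = 40.4688. B = V − Δ·S = 66.5094.
(3,1): S=38.5787. Δ = (V_up−V_dn)/(S_up−S_dn) = (24.2056−39.2513)/(46.2944−31.2487) = -1.0000. V = [p*·24.2056 + (1−p*)·39.2513]/1.06 = 27.9308. B = V − Δ·S = 66.5094.
(3,2): S=57.1536. Δ = (V_up−V_dn)/(S_up−S_dn) = (1.9157−24.2056)/(68.5843−46.2944) = -1.0000. V = [p*·1.9157 + (1−p*)·24.2056]/1.06 = 9.3558. B = V − Δ·S = 66.5094.
(3,3): S=84.6720. Δ = (V_up−V_dn)/(S_up−S_dn) = (31.1064−1.9157)/(101.6064−68.5843) = 0.8840. V = [p*·31.1064 + (1−p*)·1.9157]/1.06 = 19.4601. B = V − Δ·S = -55.3879.
(2,0): S=32.1489. Δ = (V_up−V_dn)/(S_up−S_dn) = (27.9308−40.4688)/(38.5787−26.0406) = -1.0000. V = [p*·27.9308 + (1−p*)·40.4688]/1.06 = 30.5958. B = V − Δ·S = 62.7447.
(2,1): S=47.6280. Δ = (V_up−V_dn)/(S_up−S_dn) = (9.3558−27.9308)/(57.1536−38.5787) = -1.0000. V = [p*·9.3558 + (1−p*)·27.9308]/1.06 = 15.1167. B = V − Δ·S = 62.7447.
(2,2): S=70.5600. Δ = (V_up−V_dn)/(S_up−S_dn) = (19.4601−9.3558)/(84.6720−57.1536) = 0.3672. V = [p*·19.4601 + (1−p*)·9.3558]/1.06 = 14.9367. B = V − Δ·S = -10.9716.
(1,0): S=39.6900. Δ = (V_up−V_dn)/(S_up−S_dn) = (15.1167−30.5958)/(47.6280−32.1489) = -1.0000. V = [p*·15.1167 + (1−p*)·30.5958]/1.06 = 19.5032. B = V − Δ·S = 59.1932.
(1,1): S=58.8000. Δ = (V_up−V_dn)/(S_up−S_dn) = (14.9367−15.1167)/(70.5600−47.6280) = -0.0079. V = [p*·14.9367 + (1−p*)·15.1167]/1.06 = 14.1522. B = V − Δ·S = 14.6138.
(0,0): S=49.0000. Δ = (V_up−V_dn)/(S_up−S_dn) = (14.1522−19.5032)/(58.8000−39.6900) = -0.2800. V = [p*·14.1522 + (1−p*)·19.5032]/1.06 = 15.1633. B = V − Δ·S = 28.8837.
Self-financing check: at every node Δ·S+B equals the discounted successor values.

(0,0): Delta=-0.2800 Bond=28.8837
(1,0): Delta=-1.0000 Bond=59.1932
(1,1): Delta=-0.0079 Bond=14.6138
(2,0): Delta=-1.0000 Bond=62.7447
(2,1): Delta=-1.0000 Bond=62.7447
(2,2): Delta=0.3672 Bond=-10.9716
(3,0): Delta=-1.0000 Bond=66.5094
(3,1): Delta=-1.0000 Bond=66.5094
(3,2): Delta=-1.0000 Bond=66.5094
(3,3): Delta=0.8840 Bond=-55.3879
V0=15.1633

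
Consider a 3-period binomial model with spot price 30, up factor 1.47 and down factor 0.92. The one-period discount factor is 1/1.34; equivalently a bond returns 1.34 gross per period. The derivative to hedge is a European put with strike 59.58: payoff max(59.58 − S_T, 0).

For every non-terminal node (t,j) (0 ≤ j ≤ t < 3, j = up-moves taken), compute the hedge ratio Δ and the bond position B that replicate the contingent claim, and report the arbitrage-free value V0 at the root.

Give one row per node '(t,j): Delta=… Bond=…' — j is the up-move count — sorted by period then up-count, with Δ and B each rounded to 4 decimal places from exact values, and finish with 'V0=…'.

(0,0): Delta=-0.2975 Bond=10.3070
(1,0): Delta=-0.9977 Bond=33.1378
(1,1): Delta=-0.1618 Bond=7.8294
(2,0): Delta=-1.0000 Bond=44.4627
(2,1): Delta=-0.9973 Bond=44.3867
(2,2): Delta=0.0000 Bond=0.0000
V0=1.3825

Under the risk-neutral measure, an up-move has probability p* = (R−d)/(u−d) = 0.7636 and values discount at R = 1.34.
Terminal payoffs: V(3,0)=36.2194, V(3,1)=22.2538, V(3,2)=0.0000, V(3,3)=0.0000
Node (2,0) S=25.3920: V=(p*·22.2538+(1−p*)·36.2194)/1.34=19.0707; Δ=(22.2538−36.2194)/(37.3262−23.3606)=-1.0000; B=V−Δ·S=44.4627
Node (2,1) S=40.5720: V=(p*·0.0000+(1−p*)·22.2538)/1.34=3.9254; Δ=(0.0000−22.2538)/(59.6408−37.3262)=-0.9973; B=V−Δ·S=44.3867
Node (2,2) S=64.8270: V=(p*·0.0000+(1−p*)·0.0000)/1.34=0.0000; Δ=(0.0000−0.0000)/(95.2957−59.6408)=0.0000; B=V−Δ·S=0.0000
Node (1,0) S=27.6000: V=(p*·3.9254+(1−p*)·19.0707)/1.34=5.6009; Δ=(3.9254−19.0707)/(40.5720−25.3920)=-0.9977; B=V−Δ·S=33.1378
Node (1,1) S=44.1000: V=(p*·0.0000+(1−p*)·3.9254)/1.34=0.6924; Δ=(0.0000−3.9254)/(64.8270−40.5720)=-0.1618; B=V−Δ·S=7.8294
Node (0,0) S=30.0000: V=(p*·0.6924+(1−p*)·5.6009)/1.34=1.3825; Δ=(0.6924−5.6009)/(44.1000−27.6000)=-0.2975; B=V−Δ·S=10.3070
Root portfolio cost Δ·30+B reproduces V0=1.3825.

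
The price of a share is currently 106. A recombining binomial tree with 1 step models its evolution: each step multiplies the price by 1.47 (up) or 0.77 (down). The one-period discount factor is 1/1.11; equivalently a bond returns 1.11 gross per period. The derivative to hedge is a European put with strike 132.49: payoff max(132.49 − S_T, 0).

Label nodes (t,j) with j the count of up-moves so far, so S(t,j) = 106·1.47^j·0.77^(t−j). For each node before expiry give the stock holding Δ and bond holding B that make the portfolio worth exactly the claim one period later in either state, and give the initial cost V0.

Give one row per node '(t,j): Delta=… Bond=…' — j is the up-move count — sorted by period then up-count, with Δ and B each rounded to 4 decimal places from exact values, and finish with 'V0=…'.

Risk-neutral probability p* = (R−d)/(u−d) = (1.11−0.77)/(1.47−0.77) = 0.4857.
Terminal payoffs: V(1,0)=50.8700, V(1,1)=0.0000
(0,0): S=106.0000. Δ = (V_up−V_dn)/(S_up−S_dn) = (0.0000−50.8700)/(155.8200−81.6200) = -0.6856. V = [p*·0.0000 + (1−p*)·50.8700]/1.11 = 23.5691. B = V − Δ·S = 96.2405.
Check: Δ(0,0)·S0 + B(0,0) = 23.5691 = V0.

(0,0): Delta=-0.6856 Bond=96.2405
V0=23.5691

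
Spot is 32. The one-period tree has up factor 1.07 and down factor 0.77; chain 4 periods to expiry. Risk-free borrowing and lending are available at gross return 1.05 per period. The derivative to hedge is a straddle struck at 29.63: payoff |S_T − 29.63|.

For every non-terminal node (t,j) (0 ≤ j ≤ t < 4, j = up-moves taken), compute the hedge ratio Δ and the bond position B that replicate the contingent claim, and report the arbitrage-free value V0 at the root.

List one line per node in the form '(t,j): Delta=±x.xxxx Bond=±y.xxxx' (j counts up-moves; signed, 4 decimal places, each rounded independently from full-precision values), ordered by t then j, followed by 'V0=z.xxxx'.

(0,0): Delta=0.7382 Bond=-15.6700
(1,0): Delta=-0.8813 Bond=23.4514
(1,1): Delta=0.8214 Bond=-19.3039
(2,0): Delta=-1.0000 Bond=26.8753
(2,1): Delta=-0.8752 Bond=24.4632
(2,2): Delta=0.9086 Bond=-23.4642
(3,0): Delta=-1.0000 Bond=28.2190
(3,1): Delta=-1.0000 Bond=28.2190
(3,2): Delta=-0.8688 Bond=25.5054
(3,3): Delta=1.0000 Bond=-28.2190
V0=7.9517

Risk-neutral probability p* = (R−d)/(u−d) = (1.05−0.77)/(1.07−0.77) = 0.9333.
At expiry t=4: V(4,0)=18.3810, V(4,1)=13.9983, V(4,2)=7.9080, V(4,3)=0.5551, V(4,4)=12.3155
(3,0): S=14.6091. Δ = (V_up−V_dn)/(S_up−S_dn) = (13.9983−18.3810)/(15.6317−11.2490) = -1.0000. V = [p*·13.9983 + (1−p*)·18.3810]/1.05 = 13.6100. B = V − Δ·S = 28.2190.
(3,1): S=20.3009. Δ = (V_up−V_dn)/(S_up−S_dn) = (7.9080−13.9983)/(21.7220−15.6317) = -1.0000. V = [p*·7.9080 + (1−p*)·13.9983]/1.05 = 7.9182. B = V − Δ·S = 28.2190.
(3,2): S=28.2103. Δ = (V_up−V_dn)/(S_up−S_dn) = (0.5551−7.9080)/(30.1851−21.7220) = -0.8688. V = [p*·0.5551 + (1−p*)·7.9080]/1.05 = 0.9955. B = V − Δ·S = 25.5054.
(3,3): S=39.2014. Δ = (V_up−V_dn)/(S_up−S_dn) = (12.3155−0.5551)/(41.9455−30.1851) = 1.0000. V = [p*·12.3155 + (1−p*)·0.5551]/1.05 = 10.9823. B = V − Δ·S = -28.2190.
(2,0): S=18.9728. Δ = (V_up−V_dn)/(S_up−S_dn) = (7.9182−13.6100)/(20.3009−14.6091) = -1.0000. V = [p*·7.9182 + (1−p*)·13.6100]/1.05 = 7.9025. B = V − Δ·S = 26.8753.
(2,1): S=26.3648. Δ = (V_up−V_dn)/(S_up−S_dn) = (0.9955−7.9182)/(28.2103−20.3009) = -0.8752. V = [p*·0.9955 + (1−p*)·7.9182]/1.05 = 1.3876. B = V − Δ·S = 24.4632.
(2,2): S=36.6368. Δ = (V_up−V_dn)/(S_up−S_dn) = (10.9823−0.9955)/(39.2014−28.2103) = 0.9086. V = [p*·10.9823 + (1−p*)·0.9955]/1.05 = 9.8253. B = V − Δ·S = -23.4642.
(1,0): S=24.6400. Δ = (V_up−V_dn)/(S_up−S_dn) = (1.3876−7.9025)/(26.3648−18.9728) = -0.8813. V = [p*·1.3876 + (1−p*)·7.9025]/1.05 = 1.7352. B = V − Δ·S = 23.4514.
(1,1): S=34.2400. Δ = (V_up−V_dn)/(S_up−S_dn) = (9.8253−1.3876)/(36.6368−26.3648) = 0.8214. V = [p*·9.8253 + (1−p*)·1.3876]/1.05 = 8.8217. B = V − Δ·S = -19.3039.
(0,0): S=32.0000. Δ = (V_up−V_dn)/(S_up−S_dn) = (8.8217−1.7352)/(34.2400−24.6400) = 0.7382. V = [p*·8.8217 + (1−p*)·1.7352]/1.05 = 7.9517. B = V − Δ·S = -15.6700.
Root portfolio cost Δ·32+B reproduces V0=7.9517.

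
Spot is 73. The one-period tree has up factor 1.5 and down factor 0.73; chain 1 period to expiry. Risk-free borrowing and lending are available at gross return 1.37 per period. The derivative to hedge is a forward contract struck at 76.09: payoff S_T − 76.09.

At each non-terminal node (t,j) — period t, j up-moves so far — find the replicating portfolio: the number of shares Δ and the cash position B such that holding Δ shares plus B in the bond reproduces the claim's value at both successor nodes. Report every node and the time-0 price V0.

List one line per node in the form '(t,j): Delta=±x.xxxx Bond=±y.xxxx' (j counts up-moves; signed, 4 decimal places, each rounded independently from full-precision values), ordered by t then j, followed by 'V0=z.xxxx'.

The replicating-portfolio and risk-neutral prices coincide; use p* = (1.37−0.73)/(1.5−0.73) = 0.8312 for the latter.
Terminal values V(1,·): V(1,0)=-22.8000, V(1,1)=33.4100
(0,0): S=73.0000. Δ = (V_up−V_dn)/(S_up−S_dn) = (33.4100−-22.8000)/(109.5000−53.2900) = 1.0000. V = [p*·33.4100 + (1−p*)·-22.8000]/1.37 = 17.4599. B = V − Δ·S = -55.5401.
The time-0 hedge costs 17.4599, which is the no-arbitrage price.

(0,0): Delta=1.0000 Bond=-55.5401
V0=17.4599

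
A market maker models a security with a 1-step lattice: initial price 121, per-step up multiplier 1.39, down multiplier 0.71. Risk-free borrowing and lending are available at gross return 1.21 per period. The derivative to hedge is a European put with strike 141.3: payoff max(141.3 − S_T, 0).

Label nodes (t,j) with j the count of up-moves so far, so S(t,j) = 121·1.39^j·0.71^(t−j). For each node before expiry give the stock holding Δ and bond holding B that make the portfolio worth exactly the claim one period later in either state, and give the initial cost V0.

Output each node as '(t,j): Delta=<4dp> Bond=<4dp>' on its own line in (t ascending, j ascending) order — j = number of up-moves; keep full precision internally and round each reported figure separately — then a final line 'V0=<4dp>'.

No-arbitrage ⇒ martingale measure with p* = (R−d)/(u−d) = 0.7353.
At expiry t=1: V(1,0)=55.3900, V(1,1)=0.0000
Node (0,0) S=121.0000: V=(p*·0.0000+(1−p*)·55.3900)/1.21=12.1174; Δ=(0.0000−55.3900)/(168.1900−85.9100)=-0.6732; B=V−Δ·S=93.5733
Each (Δ,B) replicates both successor values, so the strategy is self-financing and V0 is arbitrage-free.

(0,0): Delta=-0.6732 Bond=93.5733
V0=12.1174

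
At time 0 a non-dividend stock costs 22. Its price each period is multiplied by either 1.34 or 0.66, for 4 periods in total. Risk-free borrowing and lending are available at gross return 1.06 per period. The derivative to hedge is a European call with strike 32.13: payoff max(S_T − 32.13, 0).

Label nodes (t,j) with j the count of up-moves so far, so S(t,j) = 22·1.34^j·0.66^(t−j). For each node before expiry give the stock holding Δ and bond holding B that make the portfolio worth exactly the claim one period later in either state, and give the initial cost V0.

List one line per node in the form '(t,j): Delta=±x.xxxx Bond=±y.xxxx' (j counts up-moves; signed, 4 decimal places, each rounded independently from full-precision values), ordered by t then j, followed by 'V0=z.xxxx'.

(0,0): Delta=0.4785 Bond=-6.1024
(1,0): Delta=0.0875 Bond=-0.7914
(1,1): Delta=0.6133 Bond=-10.4426
(2,0): Delta=0.0000 Bond=0.0000
(2,1): Delta=0.1177 Bond=-1.4261
(2,2): Delta=0.7842 Bond=-17.8192
(3,0): Delta=0.0000 Bond=0.0000
(3,1): Delta=0.0000 Bond=0.0000
(3,2): Delta=0.1583 Bond=-2.5699
(3,3): Delta=1.0000 Bond=-30.3113
V0=4.4252

Since d<R<u, set p* = (R−d)/(u−d) = 0.5882; price each node as the discounted p*-expectation of its children.
Terminal values V(4,·): V(4,0)=0.0000, V(4,1)=0.0000, V(4,2)=0.0000, V(4,3)=2.8066, V(4,4)=38.8019
(3,0): S=6.3249. Δ = (V_up−V_dn)/(S_up−S_dn) = (0.0000−0.0000)/(8.4754−4.1744) = 0.0000. V = [p*·0.0000 + (1−p*)·0.0000]/1.06 = 0.0000. B = V − Δ·S = 0.0000.
(3,1): S=12.8415. Δ = (V_up−V_dn)/(S_up−S_dn) = (0.0000−0.0000)/(17.2076−8.4754) = 0.0000. V = [p*·0.0000 + (1−p*)·0.0000]/1.06 = 0.0000. B = V − Δ·S = 0.0000.
(3,2): S=26.0721. Δ = (V_up−V_dn)/(S_up−S_dn) = (2.8066−0.0000)/(34.9366−17.2076) = 0.1583. V = [p*·2.8066 + (1−p*)·0.0000]/1.06 = 1.5575. B = V − Δ·S = -2.5699.
(3,3): S=52.9343. Δ = (V_up−V_dn)/(S_up−S_dn) = (38.8019−2.8066)/(70.9319−34.9366) = 1.0000. V = [p*·38.8019 + (1−p*)·2.8066]/1.06 = 22.6230. B = V − Δ·S = -30.3113.
(2,0): S=9.5832. Δ = (V_up−V_dn)/(S_up−S_dn) = (0.0000−0.0000)/(12.8415−6.3249) = 0.0000. V = [p*·0.0000 + (1−p*)·0.0000]/1.06 = 0.0000. B = V − Δ·S = 0.0000.
(2,1): S=19.4568. Δ = (V_up−V_dn)/(S_up−S_dn) = (1.5575−0.0000)/(26.0721−12.8415) = 0.1177. V = [p*·1.5575 + (1−p*)·0.0000]/1.06 = 0.8643. B = V − Δ·S = -1.4261.
(2,2): S=39.5032. Δ = (V_up−V_dn)/(S_up−S_dn) = (22.6230−1.5575)/(52.9343−26.0721) = 0.7842. V = [p*·22.6230 + (1−p*)·1.5575]/1.06 = 13.1594. B = V − Δ·S = -17.8192.
(1,0): S=14.5200. Δ = (V_up−V_dn)/(S_up−S_dn) = (0.8643−0.0000)/(19.4568−9.5832) = 0.0875. V = [p*·0.8643 + (1−p*)·0.0000]/1.06 = 0.4796. B = V − Δ·S = -0.7914.
(1,1): S=29.4800. Δ = (V_up−V_dn)/(S_up−S_dn) = (13.1594−0.8643)/(39.5032−19.4568) = 0.6133. V = [p*·13.1594 + (1−p*)·0.8643]/1.06 = 7.6384. B = V − Δ·S = -10.4426.
(0,0): S=22.0000. Δ = (V_up−V_dn)/(S_up−S_dn) = (7.6384−0.4796)/(29.4800−14.5200) = 0.4785. V = [p*·7.6384 + (1−p*)·0.4796]/1.06 = 4.4252. B = V − Δ·S = -6.1024.
The time-0 hedge costs 4.4252, which is the no-arbitrage price.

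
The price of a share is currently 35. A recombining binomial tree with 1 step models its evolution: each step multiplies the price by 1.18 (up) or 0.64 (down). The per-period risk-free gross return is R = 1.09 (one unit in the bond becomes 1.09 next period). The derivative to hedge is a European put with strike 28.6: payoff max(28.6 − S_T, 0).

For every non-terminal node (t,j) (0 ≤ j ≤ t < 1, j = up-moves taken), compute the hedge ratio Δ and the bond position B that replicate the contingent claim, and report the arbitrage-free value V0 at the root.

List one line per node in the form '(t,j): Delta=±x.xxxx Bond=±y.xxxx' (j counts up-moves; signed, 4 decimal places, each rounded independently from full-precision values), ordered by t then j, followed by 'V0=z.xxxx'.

(0,0): Delta=-0.3280 Bond=12.4295
V0=0.9480

Risk-neutral probability p* = (R−d)/(u−d) = (1.09−0.64)/(1.18−0.64) = 0.8333.
Terminal payoffs: V(1,0)=6.2000, V(1,1)=0.0000
Node (0,0) S=35.0000: V=(p*·0.0000+(1−p*)·6.2000)/1.09=0.9480; Δ=(0.0000−6.2000)/(41.3000−22.4000)=-0.3280; B=V−Δ·S=12.4295
Check: Δ(0,0)·S0 + B(0,0) = 0.9480 = V0.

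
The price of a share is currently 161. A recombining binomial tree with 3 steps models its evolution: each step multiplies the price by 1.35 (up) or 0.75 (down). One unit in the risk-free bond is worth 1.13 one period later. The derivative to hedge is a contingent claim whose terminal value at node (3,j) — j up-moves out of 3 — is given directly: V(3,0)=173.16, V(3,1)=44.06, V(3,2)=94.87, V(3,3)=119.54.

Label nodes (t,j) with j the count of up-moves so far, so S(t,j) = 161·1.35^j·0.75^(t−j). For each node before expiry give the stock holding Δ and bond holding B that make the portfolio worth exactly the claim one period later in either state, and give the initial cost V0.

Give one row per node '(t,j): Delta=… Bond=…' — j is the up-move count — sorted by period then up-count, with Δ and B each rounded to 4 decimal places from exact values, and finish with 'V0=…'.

The replicating-portfolio and risk-neutral prices coincide; use p* = (1.13−0.75)/(1.35−0.75) = 0.6333 for the latter.
At expiry t=3: V(3,0)=173.1600, V(3,1)=44.0600, V(3,2)=94.8700, V(3,3)=119.5400
  t=2,j=0: stock 90.5625 → up 122.2594 (V=44.0600), down 67.9219 (V=173.1600). Price 80.8820; hedge Δ=-2.3759, bond B=296.0487.
  t=2,j=1: stock 163.0125 → up 220.0669 (V=94.8700), down 122.2594 (V=44.0600). Price 67.4687; hedge Δ=0.5195, bond B=-17.2146.
  t=2,j=2: stock 293.4225 → up 396.1204 (V=119.5400), down 220.0669 (V=94.8700). Price 97.7826; hedge Δ=0.1401, bond B=56.6659.
  t=1,j=0: stock 120.7500 → up 163.0125 (V=67.4687), down 90.5625 (V=80.8820). Price 64.0592; hedge Δ=-0.1851, bond B=86.4147.
  t=1,j=1: stock 217.3500 → up 293.4225 (V=97.7826), down 163.0125 (V=67.4687). Price 76.6969; hedge Δ=0.2325, bond B=26.1738.
  t=0,j=0: stock 161.0000 → up 217.3500 (V=76.6969), down 120.7500 (V=64.0592). Price 63.7727; hedge Δ=0.1308, bond B=42.7098.
Each (Δ,B) replicates both successor values, so the strategy is self-financing and V0 is arbitrage-free.

(0,0): Delta=0.1308 Bond=42.7098
(1,0): Delta=-0.1851 Bond=86.4147
(1,1): Delta=0.2325 Bond=26.1738
(2,0): Delta=-2.3759 Bond=296.0487
(2,1): Delta=0.5195 Bond=-17.2146
(2,2): Delta=0.1401 Bond=56.6659
V0=63.7727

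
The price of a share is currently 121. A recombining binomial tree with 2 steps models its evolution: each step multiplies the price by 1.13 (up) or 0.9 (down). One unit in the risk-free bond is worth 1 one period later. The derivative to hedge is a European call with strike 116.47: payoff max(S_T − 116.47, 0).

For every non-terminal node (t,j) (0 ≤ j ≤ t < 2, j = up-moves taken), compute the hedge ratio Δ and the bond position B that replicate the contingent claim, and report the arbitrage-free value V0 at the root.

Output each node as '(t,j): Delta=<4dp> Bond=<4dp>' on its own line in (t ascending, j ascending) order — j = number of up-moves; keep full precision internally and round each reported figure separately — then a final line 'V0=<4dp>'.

Risk-neutral probability p* = (R−d)/(u−d) = (1−0.9)/(1.13−0.9) = 0.4348.
Payoff layer (t=2): V(2,0)=0.0000, V(2,1)=6.5870, V(2,2)=38.0349
  t=1,j=0: stock 108.9000 → up 123.0570 (V=6.5870), down 98.0100 (V=0.0000). Price 2.8639; hedge Δ=0.2630, bond B=-25.7752.
  t=1,j=1: stock 136.7300 → up 154.5049 (V=38.0349), down 123.0570 (V=6.5870). Price 20.2600; hedge Δ=1.0000, bond B=-116.4700.
  t=0,j=0: stock 121.0000 → up 136.7300 (V=20.2600), down 108.9000 (V=2.8639). Price 10.4274; hedge Δ=0.6251, bond B=-65.2077.
Each (Δ,B) replicates both successor values, so the strategy is self-financing and V0 is arbitrage-free.

(0,0): Delta=0.6251 Bond=-65.2077
(1,0): Delta=0.2630 Bond=-25.7752
(1,1): Delta=1.0000 Bond=-116.4700
V0=10.4274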